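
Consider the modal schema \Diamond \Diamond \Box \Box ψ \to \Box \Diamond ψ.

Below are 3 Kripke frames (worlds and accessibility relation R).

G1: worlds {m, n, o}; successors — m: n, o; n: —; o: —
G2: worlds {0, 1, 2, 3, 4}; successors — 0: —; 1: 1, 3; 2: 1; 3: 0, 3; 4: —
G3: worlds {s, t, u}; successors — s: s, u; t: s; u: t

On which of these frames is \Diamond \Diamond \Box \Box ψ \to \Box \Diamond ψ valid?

Frame correspondent (Sahlqvist): \forall x \forall y \forall z ((x R^2 y \wedge xRz) \to \exists w (y R^2 w \wedge zRw)) — i.e. a generalized confluence (Geach) condition.
G1: holds.
G2: fails — 1R²0, 1R1 but no w with 0R²w and 1Rw.
G3: fails — sR²t, sRu but no w with tR²w and uRw.

G1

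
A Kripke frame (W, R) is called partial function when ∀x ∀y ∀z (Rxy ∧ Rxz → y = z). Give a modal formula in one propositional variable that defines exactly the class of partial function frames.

The condition is partial functionality. The CD schema ◇p → □p defines it.
Suppose ◇p→□p is valid. Take Rxy, Rxz and set V(p)={y}. Then ◇p at x, so □p at x, so p at z, i.e. z=y.

◇p → □p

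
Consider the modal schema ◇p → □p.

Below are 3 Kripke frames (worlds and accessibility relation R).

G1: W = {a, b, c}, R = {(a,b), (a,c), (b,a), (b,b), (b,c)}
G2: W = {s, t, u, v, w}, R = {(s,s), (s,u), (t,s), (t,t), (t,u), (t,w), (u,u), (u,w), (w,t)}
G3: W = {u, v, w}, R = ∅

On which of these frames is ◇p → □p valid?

G3

The schema corresponds to partial functionality: ∀x ∀y ∀z (Rxy ∧ Rxz → y = z).
G1: fails — a sees both b and c.
G2: fails — s sees both s and u.
G3: holds.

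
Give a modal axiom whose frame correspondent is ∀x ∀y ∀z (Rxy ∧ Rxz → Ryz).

The condition is the Euclidean property. The 5 schema ◇s → □◇s defines it.
Suppose ◇s→□◇s is valid. Take Rxy, Rxz and set V(s)={y}. Then ◇s at x, so □◇s at x, so ◇s at z, so some w with Rzw has s; w=y, i.e. Rzy. By symmetry of the argument, Ryz.

◇s → □◇s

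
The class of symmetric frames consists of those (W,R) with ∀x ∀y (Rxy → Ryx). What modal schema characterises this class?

q → □◇q

The condition is symmetry. The B schema q → □◇q defines it.
Suppose q→□◇q is valid. Take Rxy and set V(q)={x}. Then q at x, so □◇q at x, so ◇q at y, so some z with Ryz has q; z=x, i.e. Ryx.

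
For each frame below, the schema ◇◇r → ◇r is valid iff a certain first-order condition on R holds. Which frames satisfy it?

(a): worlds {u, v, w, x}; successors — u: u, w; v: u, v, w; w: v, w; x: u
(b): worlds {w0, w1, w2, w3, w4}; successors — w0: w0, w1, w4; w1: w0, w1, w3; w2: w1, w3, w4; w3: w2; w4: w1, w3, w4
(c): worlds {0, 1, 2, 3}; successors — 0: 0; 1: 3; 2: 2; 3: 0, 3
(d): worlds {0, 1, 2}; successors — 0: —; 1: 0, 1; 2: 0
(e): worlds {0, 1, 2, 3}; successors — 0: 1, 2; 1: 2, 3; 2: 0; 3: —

The schema corresponds to transitivity: ∀x ∀y ∀z (Rxy ∧ Ryz → Rxz).
(a): fails — Ruw and Rwv but not Ruv.
(b): fails — Rw1w0 and Rw0w4 but not Rw1w4.
(c): fails — R13 and R30 but not R10.
(d): ✓.
(e): fails — R02 and R20 but not R00.

(d)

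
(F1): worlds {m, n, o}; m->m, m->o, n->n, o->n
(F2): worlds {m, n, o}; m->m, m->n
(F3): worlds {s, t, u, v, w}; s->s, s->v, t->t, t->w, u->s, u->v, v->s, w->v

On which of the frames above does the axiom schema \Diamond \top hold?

(F1), (F3)

This is the axiom for seriality; its first-order frame correspondent is \forall x \exists y Rxy.
(F1): condition met.
(F2): fails — world n has no successor.
(F3): condition met.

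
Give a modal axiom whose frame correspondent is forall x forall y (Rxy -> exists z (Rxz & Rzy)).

□□p → □p

The condition is density. The C4 schema □□p → □p defines it.
Suppose □□p→□p is valid. Take Rxy and set V(p)={w : xR²w}. Then □□p at x, so □p at x, so p at y, i.e. ∃z(Rxz∧Rzy).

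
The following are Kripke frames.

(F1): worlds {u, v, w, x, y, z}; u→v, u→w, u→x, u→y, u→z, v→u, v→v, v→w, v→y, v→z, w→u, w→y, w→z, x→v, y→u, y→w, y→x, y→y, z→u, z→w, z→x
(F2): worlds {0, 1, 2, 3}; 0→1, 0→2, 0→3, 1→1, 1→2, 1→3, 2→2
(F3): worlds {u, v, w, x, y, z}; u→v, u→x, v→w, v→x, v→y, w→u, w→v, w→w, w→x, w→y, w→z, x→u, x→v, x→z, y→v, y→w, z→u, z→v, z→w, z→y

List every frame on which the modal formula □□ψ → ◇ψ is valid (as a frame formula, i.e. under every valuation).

(F1), (F3)

Frame correspondent (Sahlqvist): ∀x ∃w (xR²w ∧ xRw) — i.e. a generalized confluence (Geach) condition.
(F1): ✓.
(F2): fails — at 3 but no w with 3R²w and 3Rw.
(F3): ✓.
Valid on: (F1), (F3).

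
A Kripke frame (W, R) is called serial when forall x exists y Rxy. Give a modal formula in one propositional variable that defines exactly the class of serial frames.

A defining formula is □p → ◇p (the D axiom).
Suppose □p→◇p is valid. At any x set V(p)=W. Then □p at x, so ◇p at x, so x has a successor.

□p → ◇p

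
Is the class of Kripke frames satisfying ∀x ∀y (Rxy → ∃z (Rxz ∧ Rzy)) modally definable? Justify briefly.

This is a Sahlqvist condition; the C4 axiom □□q → □q defines it.
Suppose □□q→□q is valid. Take Rxy and set V(q)={w : xR²w}. Then □□q at x, so □q at x, so q at y, i.e. ∃z(Rxz∧Rzy).

Yes — defined by □□q → □q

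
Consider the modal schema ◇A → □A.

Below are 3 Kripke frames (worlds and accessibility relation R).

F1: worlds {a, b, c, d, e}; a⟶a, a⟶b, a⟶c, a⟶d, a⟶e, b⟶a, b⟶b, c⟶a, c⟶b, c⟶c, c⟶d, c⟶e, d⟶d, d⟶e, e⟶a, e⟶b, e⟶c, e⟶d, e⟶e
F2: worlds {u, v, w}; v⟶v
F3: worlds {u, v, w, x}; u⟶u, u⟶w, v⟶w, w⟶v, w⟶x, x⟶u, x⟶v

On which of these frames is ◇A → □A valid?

F2

This is the axiom for partial functionality; its first-order frame correspondent is ∀x ∀y ∀z (Rxy ∧ Rxz → y = z).
F1: fails — a sees both a and b.
F2: holds.
F3: fails — u sees both u and w.
Valid on: F2.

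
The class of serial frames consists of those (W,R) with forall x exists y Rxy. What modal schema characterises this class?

□r → ◇r

The condition is seriality. The D schema □r → ◇r defines it.
Suppose □r→◇r is valid. At any x set V(r)=W. Then □r at x, so ◇r at x, so x has a successor.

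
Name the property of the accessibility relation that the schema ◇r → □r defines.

Suppose ◇r→□r is valid. Take Rxy, Rxz and set V(r)={y}. Then ◇r at x, so □r at x, so r at z, i.e. z=y.
The converse is a direct semantic check.
So the correspondent is partial functionality.

partial functionality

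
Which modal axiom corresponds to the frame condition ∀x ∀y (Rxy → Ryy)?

The condition is shift-reflexivity. The T□ schema □(□r → r) defines it.

□(□r → r)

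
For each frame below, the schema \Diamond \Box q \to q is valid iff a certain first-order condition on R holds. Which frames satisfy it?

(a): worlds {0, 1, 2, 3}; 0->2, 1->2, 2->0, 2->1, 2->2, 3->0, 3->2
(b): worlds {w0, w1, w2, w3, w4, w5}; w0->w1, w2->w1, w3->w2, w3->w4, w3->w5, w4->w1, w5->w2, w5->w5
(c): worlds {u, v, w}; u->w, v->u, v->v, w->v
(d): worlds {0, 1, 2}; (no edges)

This is the axiom for symmetry; its first-order frame correspondent is \forall x \forall y (Rxy \to Ryx).
(a): fails — R32 but not R23.
(b): fails — Rw3w5 but not Rw5w3.
(c): fails — Rvu but not Ruv.
(d): holds.
Valid on: (d).

(d)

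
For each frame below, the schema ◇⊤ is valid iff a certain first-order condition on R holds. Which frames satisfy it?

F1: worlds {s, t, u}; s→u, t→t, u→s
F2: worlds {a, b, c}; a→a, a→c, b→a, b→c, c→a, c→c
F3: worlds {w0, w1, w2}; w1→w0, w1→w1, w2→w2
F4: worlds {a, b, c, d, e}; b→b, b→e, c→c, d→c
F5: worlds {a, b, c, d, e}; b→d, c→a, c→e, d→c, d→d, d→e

This is the axiom for seriality; its first-order frame correspondent is ∀x ∃y Rxy.
F1: ✓.
F2: ✓.
F3: fails — world w0 has no successor.
F4: fails — world a has no successor.
F5: fails — world a has no successor.

F1, F2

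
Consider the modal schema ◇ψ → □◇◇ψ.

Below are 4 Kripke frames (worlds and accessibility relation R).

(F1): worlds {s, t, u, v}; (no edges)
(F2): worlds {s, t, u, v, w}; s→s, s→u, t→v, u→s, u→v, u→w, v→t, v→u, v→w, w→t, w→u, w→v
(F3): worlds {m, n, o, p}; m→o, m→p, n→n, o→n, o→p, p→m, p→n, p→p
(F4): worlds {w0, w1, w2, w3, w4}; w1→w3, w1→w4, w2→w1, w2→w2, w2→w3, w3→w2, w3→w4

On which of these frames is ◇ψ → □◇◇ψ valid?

Frame correspondent (Sahlqvist): ∀x ∀y ∀z ((xRy ∧ xRz) → ∃w (y = w ∧ zR²w)) — i.e. a generalized confluence (Geach) condition.
(F1): ✓.
(F2): fails — wRv, wRt but no w* with v=w* and tR²w*.
(F3): fails — mRo, mRo but no w with o=w and oR²w.
(F4): fails — w1Rw3, w1Rw4 but no w with w3=w and w4R²w.

(F1)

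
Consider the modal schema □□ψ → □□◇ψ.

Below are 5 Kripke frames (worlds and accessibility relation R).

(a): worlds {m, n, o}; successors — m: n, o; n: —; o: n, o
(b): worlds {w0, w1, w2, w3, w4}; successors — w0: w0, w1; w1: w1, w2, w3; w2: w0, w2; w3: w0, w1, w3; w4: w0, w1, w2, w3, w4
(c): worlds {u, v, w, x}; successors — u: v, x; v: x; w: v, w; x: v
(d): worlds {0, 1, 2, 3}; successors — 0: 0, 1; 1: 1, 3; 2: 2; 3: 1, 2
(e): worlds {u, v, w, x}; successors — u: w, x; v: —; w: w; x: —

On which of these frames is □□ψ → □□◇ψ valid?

(b), (d), (e)

Frame correspondent (Sahlqvist): ∀x ∀z (xR²z → ∃w (xR²w ∧ zRw)) — i.e. a generalized confluence (Geach) condition.
(a): fails — mR²n but no w with mR²w and nRw.
(b): ✓.
(c): fails — vR²v but no t with vR²t and vRt.
(d): ✓.
(e): ✓.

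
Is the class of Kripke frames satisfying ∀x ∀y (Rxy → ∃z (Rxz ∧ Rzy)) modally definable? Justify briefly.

Yes: it is density, defined by the C4 schema □□q → □q.
Suppose □□q→□q is valid. Take Rxy and set V(q)={w : xR²w}. Then □□q at x, so □q at x, so q at y, i.e. ∃z(Rxz∧Rzy).

Definable; □□q → □q defines it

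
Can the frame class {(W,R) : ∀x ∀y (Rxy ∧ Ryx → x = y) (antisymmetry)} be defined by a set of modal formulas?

Not definable by any modal formula

If a class were modally definable it would be closed under surjective bounded morphisms (Goldblatt–Thomason).
The 6-cycle (worlds w0,w1,w2,w3,w4,w5 with w0→w1→w2→w3→w4→w5→w0) is antisymmetric. Sending even-indexed worlds to a and odd-indexed worlds to b is a surjective bounded morphism onto the two-world frame with a↔b, which is not antisymmetric.
Hence antisymmetry is not modally definable.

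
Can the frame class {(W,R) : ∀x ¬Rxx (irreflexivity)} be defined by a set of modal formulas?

No

Any modally definable frame class is closed under surjective bounded morphisms.
The 3-cycle (worlds s,t,u with s→t→u→s) is irreflexive, and the map sending every world to a single reflexive point • is a surjective bounded morphism (forth: every edge maps to (•,•); back: every world has a successor). So any modal formula valid on the 3-cycle is also valid on the reflexive point, which is not irreflexive.
So the class is not modally definable.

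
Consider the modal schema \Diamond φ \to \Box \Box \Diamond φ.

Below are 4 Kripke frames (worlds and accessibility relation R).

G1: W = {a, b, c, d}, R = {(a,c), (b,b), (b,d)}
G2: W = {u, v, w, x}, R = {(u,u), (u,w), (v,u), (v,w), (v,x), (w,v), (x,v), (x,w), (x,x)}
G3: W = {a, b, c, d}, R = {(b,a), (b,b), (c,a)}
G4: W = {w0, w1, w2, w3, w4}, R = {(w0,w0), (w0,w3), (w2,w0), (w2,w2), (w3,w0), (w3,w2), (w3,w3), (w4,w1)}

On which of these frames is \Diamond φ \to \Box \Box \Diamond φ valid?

This is the axiom for a generalized confluence (Geach) condition; its first-order frame correspondent is \forall x \forall y \forall z ((xRy \wedge x R^2 z) \to \exists w (y = w \wedge zRw)).
G1: fails — bRb, bR²d but no w with b=w and dRw.
G2: fails — uRu, uR²w but no t with u=t and wRt.
G3: fails — bRa, bR²a but no w with a=w and aRw.
G4: fails — w0Rw3, w0R²w2 but no w with w3=w and w2Rw.

none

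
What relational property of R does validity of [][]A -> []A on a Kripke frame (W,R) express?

density: forall x forall y (Rxy -> exists z (Rxz & Rzy))

Suppose □□A→□A is valid. Take Rxy and set V(A)={w : xR²w}. Then □□A at x, so □A at x, so A at y, i.e. ∃z(Rxz∧Rzy).
Conversely, on a frame with density the schema holds at every world under every valuation.
So the correspondent is density.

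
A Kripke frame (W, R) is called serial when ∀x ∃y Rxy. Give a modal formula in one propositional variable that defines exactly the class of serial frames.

□ψ → ◇ψ

The condition is seriality. The D schema □ψ → ◇ψ defines it.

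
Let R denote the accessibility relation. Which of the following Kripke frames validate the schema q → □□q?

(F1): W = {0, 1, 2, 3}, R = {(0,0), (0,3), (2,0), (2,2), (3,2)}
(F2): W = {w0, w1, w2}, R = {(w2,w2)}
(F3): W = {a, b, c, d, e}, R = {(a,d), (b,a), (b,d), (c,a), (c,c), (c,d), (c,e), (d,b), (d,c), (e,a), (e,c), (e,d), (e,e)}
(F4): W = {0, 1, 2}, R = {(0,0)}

The schema corresponds to a generalized confluence (Geach) condition: ∀x ∀z (xR²z → ∃w (x = w ∧ z = w)).
(F1): fails — 0R²2 but 0 ≠ 2.
(F2): holds.
(F3): fails — aR²b but a ≠ b.
(F4): holds.

(F2), (F4)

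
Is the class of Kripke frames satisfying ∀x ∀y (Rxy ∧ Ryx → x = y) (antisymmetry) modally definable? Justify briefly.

If a class were modally definable it would be closed under surjective bounded morphisms (Goldblatt–Thomason).
The 4-cycle (worlds 0,1,2,3 with 0→1→2→3→0) is antisymmetric. Sending even-indexed worlds to a and odd-indexed worlds to b is a surjective bounded morphism onto the two-world frame with a↔b, which is not antisymmetric.
So the class is not modally definable.

No — not modally definable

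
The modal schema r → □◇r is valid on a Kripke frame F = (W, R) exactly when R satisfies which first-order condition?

Symmetry

This is the B axiom.
Its frame correspondent is symmetry — ∀x ∀y (Rxy → Ryx).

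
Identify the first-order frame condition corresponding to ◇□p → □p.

Replacing p by ¬p and contraposing gives the equivalent schema ◇p → □◇p.
Suppose ◇p→□◇p is valid. Take Rxy, Rxz and set V(p)={y}. Then ◇p at x, so □◇p at x, so ◇p at z, so some w with Rzw has p; w=y, i.e. Rzy. By symmetry of the argument, Ryz.
Conversely, any frame satisfying ∀x ∀y ∀z (Rxy ∧ Rxz → Ryz) validates the schema.
Frame condition: ∀x ∀y ∀z (Rxy ∧ Rxz → Ryz).

the Euclidean property: ∀x ∀y ∀z (Rxy ∧ Rxz → Ryz)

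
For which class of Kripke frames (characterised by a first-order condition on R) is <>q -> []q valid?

partial functionality

Suppose ◇q→□q is valid. Take Rxy, Rxz and set V(q)={y}. Then ◇q at x, so □q at x, so q at z, i.e. z=y.
The converse is a direct semantic check.
So the correspondent is partial functionality.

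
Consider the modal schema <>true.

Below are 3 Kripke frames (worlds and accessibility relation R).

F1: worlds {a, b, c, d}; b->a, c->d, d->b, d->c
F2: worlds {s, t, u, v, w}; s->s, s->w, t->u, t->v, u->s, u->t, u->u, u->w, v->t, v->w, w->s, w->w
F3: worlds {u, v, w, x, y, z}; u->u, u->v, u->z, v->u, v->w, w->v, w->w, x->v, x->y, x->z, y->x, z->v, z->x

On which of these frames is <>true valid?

This is the axiom for seriality; its first-order frame correspondent is forall x exists y Rxy.
F1: fails — world a has no successor.
F2: condition met.
F3: condition met.

F2, F3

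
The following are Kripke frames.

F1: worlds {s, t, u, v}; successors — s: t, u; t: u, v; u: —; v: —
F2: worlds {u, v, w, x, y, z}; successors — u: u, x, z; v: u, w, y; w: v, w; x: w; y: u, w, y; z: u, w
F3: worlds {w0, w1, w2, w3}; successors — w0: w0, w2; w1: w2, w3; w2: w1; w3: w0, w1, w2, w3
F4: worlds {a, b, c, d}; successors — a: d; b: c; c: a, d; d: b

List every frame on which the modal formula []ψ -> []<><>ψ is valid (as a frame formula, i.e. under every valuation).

F3

Frame correspondent (Sahlqvist): forall x forall z (xRz -> exists w (xRw & z R^2 w)) — i.e. a generalized confluence (Geach) condition.
F1: fails — sRt but no w with sRw and tR²w.
F2: fails — uRx but no t with uRt and xR²t.
F3: satisfies the condition.
F4: fails — aRd but no w with aRw and dR²w.
Valid on: F3.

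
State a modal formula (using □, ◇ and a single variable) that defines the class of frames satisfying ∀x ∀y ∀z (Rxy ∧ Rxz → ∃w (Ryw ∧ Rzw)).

◇□ψ → □◇ψ

This is convergence; the standard corresponding axiom is .2: ◇□ψ → □◇ψ.
Suppose ◇□ψ→□◇ψ is valid. Take Rxy, Rxz and set V(ψ)={w : Ryw}. Then □ψ at y so ◇□ψ at x, so □◇ψ at x, so ◇ψ at z, giving w with Rzw and Ryw.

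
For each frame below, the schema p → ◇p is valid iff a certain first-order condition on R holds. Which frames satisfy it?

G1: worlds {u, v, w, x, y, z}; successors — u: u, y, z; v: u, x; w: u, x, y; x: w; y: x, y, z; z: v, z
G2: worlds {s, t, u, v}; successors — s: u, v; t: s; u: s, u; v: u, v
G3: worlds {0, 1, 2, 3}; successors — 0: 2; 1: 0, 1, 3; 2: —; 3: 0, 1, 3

none

The schema corresponds to reflexivity: ∀x Rxx.
G1: fails — world v does not see itself.
G2: fails — world s does not see itself.
G3: fails — world 0 does not see itself.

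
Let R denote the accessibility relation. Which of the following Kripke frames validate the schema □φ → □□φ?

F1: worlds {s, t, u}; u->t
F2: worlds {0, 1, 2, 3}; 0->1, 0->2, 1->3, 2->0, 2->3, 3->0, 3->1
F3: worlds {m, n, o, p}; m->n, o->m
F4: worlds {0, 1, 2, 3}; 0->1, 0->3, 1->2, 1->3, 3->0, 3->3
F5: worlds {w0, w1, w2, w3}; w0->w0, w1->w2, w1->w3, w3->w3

F1, F5

Frame correspondent (Sahlqvist): ∀x ∀y ∀z (Rxy ∧ Ryz → Rxz) — i.e. transitivity.
F1: condition met.
F2: fails — R02 and R23 but not R03.
F3: fails — Rom and Rmn but not Ron.
F4: fails — R01 and R12 but not R02.
F5: condition met.
Valid on: F1, F5.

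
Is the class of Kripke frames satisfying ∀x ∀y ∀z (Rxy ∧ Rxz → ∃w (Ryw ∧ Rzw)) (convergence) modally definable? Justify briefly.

Yes — defined by ◇□r → □◇r

The condition is convergence. A defining modal formula is ◇□r → □◇r.
Suppose ◇□r→□◇r is valid. Take Rxy, Rxz and set V(r)={w : Ryw}. Then □r at y so ◇□r at x, so □◇r at x, so ◇r at z, giving w with Rzw and Ryw.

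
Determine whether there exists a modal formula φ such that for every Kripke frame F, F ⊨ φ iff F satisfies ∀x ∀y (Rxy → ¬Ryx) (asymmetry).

Modal frame validity is preserved under surjective bounded morphisms.
The 3-cycle (worlds s,t,u with s→t→u→s) is asymmetric. Mapping every world to a single reflexive point • is a surjective bounded morphism, and the reflexive point is not asymmetric (R•• but asymmetry requires ¬R••).
So no modal formula (or set of formulas) defines exactly the asymmetric frames.

No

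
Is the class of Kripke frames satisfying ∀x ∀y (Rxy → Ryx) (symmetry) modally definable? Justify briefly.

The condition is symmetry. A defining modal formula is p → □◇p.
Suppose p→□◇p is valid. Take Rxy and set V(p)={x}. Then p at x, so □◇p at x, so ◇p at y, so some z with Ryz has p; z=x, i.e. Ryx.

Yes — defined by p → □◇p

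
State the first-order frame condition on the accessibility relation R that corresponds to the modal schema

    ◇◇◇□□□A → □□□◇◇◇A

This is a Sahlqvist (Geach-type) schema ◇^3□^3A → □^3◇^3A.
First-order correspondent: ∀x ∀y ∀z ((xR³y ∧ xR³z) → ∃w (yR³w ∧ zR³w)).

∀x ∀y ∀z ((xR³y ∧ xR³z) → ∃w (yR³w ∧ zR³w))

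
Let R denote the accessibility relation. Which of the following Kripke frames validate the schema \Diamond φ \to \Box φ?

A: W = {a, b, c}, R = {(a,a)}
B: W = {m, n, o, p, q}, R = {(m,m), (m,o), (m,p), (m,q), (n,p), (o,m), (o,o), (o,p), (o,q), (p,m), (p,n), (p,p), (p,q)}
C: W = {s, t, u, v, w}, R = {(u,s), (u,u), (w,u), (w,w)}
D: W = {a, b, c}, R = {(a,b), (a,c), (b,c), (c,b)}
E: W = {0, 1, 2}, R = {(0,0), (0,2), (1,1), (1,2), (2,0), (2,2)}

A

The schema corresponds to partial functionality: \forall x \forall y \forall z (Rxy \wedge Rxz \to y = z).
A: holds.
B: fails — m sees both m and o.
C: fails — u sees both s and u.
D: fails — a sees both b and c.
E: fails — 0 sees both 0 and 2.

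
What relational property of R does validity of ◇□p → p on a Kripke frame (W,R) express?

Equivalently (dual form): p → □◇p.
Suppose p→□◇p is valid. Take Rxy and set V(p)={x}. Then p at x, so □◇p at x, so ◇p at y, so some z with Ryz has p; z=x, i.e. Ryx.

symmetry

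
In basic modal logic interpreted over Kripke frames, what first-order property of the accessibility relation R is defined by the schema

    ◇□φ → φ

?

This is frame-equivalent to φ → □◇φ (substitute ¬φ for φ and contrapose).
Suppose φ→□◇φ is valid. Take Rxy and set V(φ)={x}. Then φ at x, so □◇φ at x, so ◇φ at y, so some z with Ryz has φ; z=x, i.e. Ryx.
Conversely, on a frame with symmetry the schema holds at every world under every valuation.
So the correspondent is symmetry.

Symmetry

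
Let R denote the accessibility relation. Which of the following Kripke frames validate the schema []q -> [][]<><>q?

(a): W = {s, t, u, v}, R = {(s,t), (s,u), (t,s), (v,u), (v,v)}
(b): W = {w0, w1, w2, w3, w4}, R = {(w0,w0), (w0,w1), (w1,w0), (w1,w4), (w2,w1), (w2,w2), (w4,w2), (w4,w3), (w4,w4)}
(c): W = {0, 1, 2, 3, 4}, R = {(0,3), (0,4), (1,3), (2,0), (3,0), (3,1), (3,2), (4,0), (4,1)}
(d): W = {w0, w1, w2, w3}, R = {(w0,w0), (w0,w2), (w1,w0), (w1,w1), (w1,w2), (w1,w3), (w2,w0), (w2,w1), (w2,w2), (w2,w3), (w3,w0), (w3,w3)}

The schema corresponds to a generalized confluence (Geach) condition: forall x forall z (x R^2 z -> exists w (xRw & z R^2 w)).
(a): fails — sR²s but no w with sRw and sR²w.
(b): fails — w1R²w3 but no w with w1Rw and w3R²w.
(c): fails — 0R²0 but no w with 0Rw and 0R²w.
(d): ✓.

(d)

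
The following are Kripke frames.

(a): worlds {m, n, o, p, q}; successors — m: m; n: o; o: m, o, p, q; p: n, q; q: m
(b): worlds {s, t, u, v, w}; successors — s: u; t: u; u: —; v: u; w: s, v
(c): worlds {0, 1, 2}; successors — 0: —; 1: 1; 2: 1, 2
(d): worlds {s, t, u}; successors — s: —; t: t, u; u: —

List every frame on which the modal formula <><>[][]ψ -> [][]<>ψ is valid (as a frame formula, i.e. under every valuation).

Frame correspondent (Sahlqvist): forall x forall y forall z ((x R^2 y & x R^2 z) -> exists w (y R^2 w & zRw)) — i.e. a generalized confluence (Geach) condition.
(a): fails — nR²m, nR²p but no w with mR²w and pRw.
(b): fails — wR²u, wR²u but no w* with uR²w* and uRw*.
(c): satisfies the condition.
(d): fails — tR²t, tR²u but no w with tR²w and uRw.

(c)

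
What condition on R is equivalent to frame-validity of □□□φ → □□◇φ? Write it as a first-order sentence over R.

∀x ∀z (xR²z → ∃w (xR³w ∧ zRw))

This is a Sahlqvist (Geach-type) schema ◇^0□^3φ → □^2◇^1φ.
Minimal-valuation argument: fix x; take any y with xR^0y and any z with xR^2z. Set V(φ) to the set of worlds R-reachable from y in exactly 3 steps. Then □^3φ holds at y, so the antecedent holds at x; validity forces ◇^1φ at z, giving a w with zR^1w and yR^3w.
First-order correspondent: ∀x ∀z (xR²z → ∃w (xR³w ∧ zRw)).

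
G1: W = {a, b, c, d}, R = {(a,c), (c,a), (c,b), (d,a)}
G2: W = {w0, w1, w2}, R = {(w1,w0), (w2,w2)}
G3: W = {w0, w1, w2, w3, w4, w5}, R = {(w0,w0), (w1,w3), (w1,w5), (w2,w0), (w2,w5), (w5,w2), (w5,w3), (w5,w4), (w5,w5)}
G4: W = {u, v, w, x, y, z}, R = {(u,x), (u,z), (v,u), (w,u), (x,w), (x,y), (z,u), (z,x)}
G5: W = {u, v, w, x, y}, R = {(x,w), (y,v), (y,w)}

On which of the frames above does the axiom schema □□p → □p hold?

G3

Frame correspondent (Sahlqvist): ∀x ∀y (Rxy → ∃z (Rxz ∧ Rzy)) — i.e. density.
G1: fails — Rac but no z with Raz and Rzc.
G2: fails — Rw1w0 but no z with Rw1z and Rzw0.
G3: holds.
G4: fails — Rxw but no t with Rxt and Rtw.
G5: fails — Rxw but no z with Rxz and Rzw.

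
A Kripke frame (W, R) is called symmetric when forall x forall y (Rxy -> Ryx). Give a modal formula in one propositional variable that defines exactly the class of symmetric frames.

The condition is symmetry. The B schema q → □◇q defines it.
Suppose q→□◇q is valid. Take Rxy and set V(q)={x}. Then q at x, so □◇q at x, so ◇q at y, so some z with Ryz has q; z=x, i.e. Ryx.

q → □◇q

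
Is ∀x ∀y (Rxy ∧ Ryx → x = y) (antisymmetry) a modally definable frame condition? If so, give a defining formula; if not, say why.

Any modally definable frame class is closed under surjective bounded morphisms.
The 8-cycle (worlds s,t,u,v,w,x,y,z with s→t→u→v→w→x→y→z→s) is antisymmetric. Sending even-indexed worlds to • and odd-indexed worlds to ∘ is a surjective bounded morphism onto the two-world frame with •↔∘, which is not antisymmetric.
So no modal formula (or set of formulas) defines exactly the antisymmetric frames.

No — not modally definable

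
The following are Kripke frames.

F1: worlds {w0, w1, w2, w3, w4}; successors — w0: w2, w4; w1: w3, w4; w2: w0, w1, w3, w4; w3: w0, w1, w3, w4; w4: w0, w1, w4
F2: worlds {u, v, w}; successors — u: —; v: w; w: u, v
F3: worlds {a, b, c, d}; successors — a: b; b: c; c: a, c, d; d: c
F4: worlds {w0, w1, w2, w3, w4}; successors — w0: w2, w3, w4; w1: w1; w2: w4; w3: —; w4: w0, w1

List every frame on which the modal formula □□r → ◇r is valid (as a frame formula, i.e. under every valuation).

F1

The schema corresponds to a generalized confluence (Geach) condition: ∀x ∃w (xR²w ∧ xRw).
F1: ✓.
F2: fails — at u but no t with uR²t and uRt.
F3: fails — at a but no w with aR²w and aRw.
F4: fails — at w2 but no w with w2R²w and w2Rw.
Valid on: F1.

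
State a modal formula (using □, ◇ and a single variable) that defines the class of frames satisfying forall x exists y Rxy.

□r → ◇r

A defining formula is □r → ◇r (the D axiom).
Suppose □r→◇r is valid. At any x set V(r)=W. Then □r at x, so ◇r at x, so x has a successor.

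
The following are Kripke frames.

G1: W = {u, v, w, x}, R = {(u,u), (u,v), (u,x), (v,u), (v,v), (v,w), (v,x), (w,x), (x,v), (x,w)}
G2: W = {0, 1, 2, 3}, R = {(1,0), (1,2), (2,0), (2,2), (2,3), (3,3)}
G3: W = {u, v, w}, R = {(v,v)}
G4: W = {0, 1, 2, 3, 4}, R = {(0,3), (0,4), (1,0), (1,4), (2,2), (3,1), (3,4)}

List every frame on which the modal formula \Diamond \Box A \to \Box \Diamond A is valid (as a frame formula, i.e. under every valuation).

This is the axiom for convergence; its first-order frame correspondent is \forall x \forall y \forall z (Rxy \wedge Rxz \to \exists w (Ryw \wedge Rzw)).
G1: fails — Rvw and Rvx but w and x have no common successor.
G2: fails — R10 and R10 but 0 and 0 have no common successor.
G3: holds.
G4: fails — R04 and R04 but 4 and 4 have no common successor.

G3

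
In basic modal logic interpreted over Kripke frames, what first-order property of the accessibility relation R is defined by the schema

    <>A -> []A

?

Suppose ◇A→□A is valid. Take Rxy, Rxz and set V(A)={y}. Then ◇A at x, so □A at x, so A at z, i.e. z=y.
Conversely, on a frame with partial functionality the schema holds at every world under every valuation.
Frame condition: forall x forall y forall z (Rxy & Rxz -> y = z).

partial functionality: forall x forall y forall z (Rxy & Rxz -> y = z)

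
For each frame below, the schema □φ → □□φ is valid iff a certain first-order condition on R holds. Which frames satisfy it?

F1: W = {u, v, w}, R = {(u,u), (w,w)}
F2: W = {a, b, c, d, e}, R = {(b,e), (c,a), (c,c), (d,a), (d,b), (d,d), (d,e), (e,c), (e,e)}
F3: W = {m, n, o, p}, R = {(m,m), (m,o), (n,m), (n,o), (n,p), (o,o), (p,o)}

F1, F3

This is the axiom for transitivity; its first-order frame correspondent is ∀x ∀y ∀z (Rxy ∧ Ryz → Rxz).
F1: condition met.
F2: fails — Rec and Rca but not Rea.
F3: condition met.
Valid on: F1, F3.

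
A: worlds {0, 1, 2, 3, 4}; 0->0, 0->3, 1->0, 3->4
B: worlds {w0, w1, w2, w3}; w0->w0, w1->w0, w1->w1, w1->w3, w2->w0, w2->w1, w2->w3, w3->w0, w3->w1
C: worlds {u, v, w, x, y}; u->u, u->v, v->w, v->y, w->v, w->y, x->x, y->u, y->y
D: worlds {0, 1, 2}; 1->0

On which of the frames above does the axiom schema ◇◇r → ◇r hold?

The schema corresponds to transitivity: ∀x ∀y ∀z (Rxy ∧ Ryz → Rxz).
A: fails — R10 and R03 but not R13.
B: fails — Rw3w1 and Rw1w3 but not Rw3w3.
C: fails — Ruv and Rvw but not Ruw.
D: condition met.
Valid on: D.

D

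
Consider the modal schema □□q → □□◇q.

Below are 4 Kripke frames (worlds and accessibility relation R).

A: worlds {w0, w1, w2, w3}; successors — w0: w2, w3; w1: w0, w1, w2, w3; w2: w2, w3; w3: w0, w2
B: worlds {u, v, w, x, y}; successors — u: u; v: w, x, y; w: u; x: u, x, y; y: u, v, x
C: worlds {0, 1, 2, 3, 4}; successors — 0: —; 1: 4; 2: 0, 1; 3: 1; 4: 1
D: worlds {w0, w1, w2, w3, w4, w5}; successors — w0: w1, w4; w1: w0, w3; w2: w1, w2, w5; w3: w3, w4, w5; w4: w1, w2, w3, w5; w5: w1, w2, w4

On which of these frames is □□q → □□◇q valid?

The schema corresponds to a generalized confluence (Geach) condition: ∀x ∀z (xR²z → ∃w (xR²w ∧ zRw)).
A: ✓.
B: ✓.
C: fails — 1R²1 but no w with 1R²w and 1Rw.
D: ✓.

A, B, D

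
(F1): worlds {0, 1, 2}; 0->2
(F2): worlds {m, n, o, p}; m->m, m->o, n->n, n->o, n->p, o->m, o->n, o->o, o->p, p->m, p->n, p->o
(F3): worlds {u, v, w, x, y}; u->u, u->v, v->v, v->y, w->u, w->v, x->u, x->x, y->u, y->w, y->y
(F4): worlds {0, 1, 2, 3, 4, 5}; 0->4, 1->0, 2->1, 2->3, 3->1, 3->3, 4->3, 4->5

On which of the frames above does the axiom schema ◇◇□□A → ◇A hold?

Frame correspondent (Sahlqvist): ∀x ∀y (xR²y → ∃w (yR²w ∧ xRw)) — i.e. a generalized confluence (Geach) condition.
(F1): holds.
(F2): holds.
(F3): holds.
(F4): fails — 0R²3 but no w with 3R²w and 0Rw.

(F1), (F2), (F3)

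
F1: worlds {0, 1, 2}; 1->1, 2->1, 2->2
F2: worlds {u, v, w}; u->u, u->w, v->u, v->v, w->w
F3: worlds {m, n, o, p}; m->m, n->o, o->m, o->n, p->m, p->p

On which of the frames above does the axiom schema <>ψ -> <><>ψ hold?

F1, F2

The schema corresponds to a generalized confluence (Geach) condition: forall x forall y (xRy -> exists w (y = w & x R^2 w)).
F1: satisfies the condition.
F2: satisfies the condition.
F3: fails — nRo but no w with o=w and nR²w.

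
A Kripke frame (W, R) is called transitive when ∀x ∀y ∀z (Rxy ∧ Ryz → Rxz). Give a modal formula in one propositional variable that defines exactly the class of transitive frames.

□q → □□q

The condition is transitivity. The 4 schema □q → □□q defines it.
Suppose □q→□□q is valid. Take Rxy, Ryz and set V(q)={w : Rxw}. Then □q at x, so □□q at x, so □q at y, so q at z, i.e. Rxz.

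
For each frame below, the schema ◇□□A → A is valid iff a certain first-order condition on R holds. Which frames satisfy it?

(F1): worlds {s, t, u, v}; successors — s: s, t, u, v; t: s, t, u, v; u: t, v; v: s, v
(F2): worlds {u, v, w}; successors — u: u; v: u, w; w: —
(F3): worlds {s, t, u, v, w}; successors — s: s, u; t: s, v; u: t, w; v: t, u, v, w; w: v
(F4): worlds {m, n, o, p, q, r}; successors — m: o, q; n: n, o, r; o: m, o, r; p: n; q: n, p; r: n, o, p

The schema corresponds to a generalized confluence (Geach) condition: ∀x ∀y (xRy → ∃w (yR²w ∧ x = w)).
(F1): ✓.
(F2): fails — vRu but no t with uR²t and v=t.
(F3): ✓.
(F4): fails — mRq but no w with qR²w and m=w.

(F1), (F3)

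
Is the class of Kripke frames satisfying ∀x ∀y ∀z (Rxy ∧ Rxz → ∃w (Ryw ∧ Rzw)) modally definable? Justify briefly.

Definable; ◇□p → □◇p defines it

This is a Sahlqvist condition; the .2 axiom ◇□p → □◇p defines it.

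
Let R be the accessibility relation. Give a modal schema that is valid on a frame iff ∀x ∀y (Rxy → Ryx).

This is symmetry; the standard corresponding axiom is B: s → □◇s.
Suppose s→□◇s is valid. Take Rxy and set V(s)={x}. Then s at x, so □◇s at x, so ◇s at y, so some z with Ryz has s; z=x, i.e. Ryx.

s → □◇s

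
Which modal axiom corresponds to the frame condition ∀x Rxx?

□r → r

A defining formula is □r → r (the T axiom).
Suppose □r→r is valid. At any x set V(r)={w : Rxw}. Then □r holds at x, so r holds at x, i.e. Rxx.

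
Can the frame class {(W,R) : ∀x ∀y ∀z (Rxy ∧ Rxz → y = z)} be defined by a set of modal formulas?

Yes, by ◇q → □q

Yes: it is partial functionality, defined by the CD schema ◇q → □q.
Suppose ◇q→□q is valid. Take Rxy, Rxz and set V(q)={y}. Then ◇q at x, so □q at x, so q at z, i.e. z=y.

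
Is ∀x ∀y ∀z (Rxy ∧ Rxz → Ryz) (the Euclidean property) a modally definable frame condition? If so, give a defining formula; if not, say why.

Yes: it is the Euclidean property, defined by the 5 schema ◇q → □◇q.
Suppose ◇q→□◇q is valid. Take Rxy, Rxz and set V(q)={y}. Then ◇q at x, so □◇q at x, so ◇q at z, so some w with Rzw has q; w=y, i.e. Rzy. By symmetry of the argument, Ryz.

Definable; ◇q → □◇q defines it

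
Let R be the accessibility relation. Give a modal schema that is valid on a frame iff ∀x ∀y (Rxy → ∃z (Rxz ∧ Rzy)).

A defining formula is □□ψ → □ψ (the C4 axiom).
Suppose □□ψ→□ψ is valid. Take Rxy and set V(ψ)={w : xR²w}. Then □□ψ at x, so □ψ at x, so ψ at y, i.e. ∃z(Rxz∧Rzy).

□□ψ → □ψ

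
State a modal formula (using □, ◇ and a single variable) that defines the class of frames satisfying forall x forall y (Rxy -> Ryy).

□(□q → q)

A defining formula is □(□q → q) (the T□ axiom).
Suppose □(□q→q) is valid. Take Rxy and set V(q)={w : Ryw}. Then at y, □q holds; since □(□q→q) at x, □q→q at y, so q at y, i.e. Ryy.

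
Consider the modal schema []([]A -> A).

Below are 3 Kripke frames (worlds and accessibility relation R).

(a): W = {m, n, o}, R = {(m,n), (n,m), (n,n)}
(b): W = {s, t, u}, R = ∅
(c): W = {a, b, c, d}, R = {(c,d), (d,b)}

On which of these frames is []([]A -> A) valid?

Frame correspondent (Sahlqvist): forall x forall y (Rxy -> Ryy) — i.e. shift-reflexivity.
(a): fails — Rnm but not Rmm.
(b): condition met.
(c): fails — Rdb but not Rbb.
Valid on: (b).

(b)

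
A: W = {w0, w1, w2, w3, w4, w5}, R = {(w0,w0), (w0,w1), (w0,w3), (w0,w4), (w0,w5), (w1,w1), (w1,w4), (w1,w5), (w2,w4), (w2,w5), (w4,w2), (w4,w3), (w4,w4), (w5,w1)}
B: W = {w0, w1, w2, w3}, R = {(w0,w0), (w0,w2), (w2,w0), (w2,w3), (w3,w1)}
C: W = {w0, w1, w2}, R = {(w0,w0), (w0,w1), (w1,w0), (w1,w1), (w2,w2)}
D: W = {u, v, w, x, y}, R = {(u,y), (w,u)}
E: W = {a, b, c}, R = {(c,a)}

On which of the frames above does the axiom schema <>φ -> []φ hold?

Frame correspondent (Sahlqvist): forall x forall y forall z (Rxy & Rxz -> y = z) — i.e. partial functionality.
A: fails — w0 sees both w0 and w1.
B: fails — w0 sees both w0 and w2.
C: fails — w0 sees both w0 and w1.
D: ✓.
E: ✓.

D, E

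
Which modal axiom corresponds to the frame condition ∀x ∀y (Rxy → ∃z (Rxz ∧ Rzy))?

□□p → □p

This is density; the standard corresponding axiom is C4: □□p → □p.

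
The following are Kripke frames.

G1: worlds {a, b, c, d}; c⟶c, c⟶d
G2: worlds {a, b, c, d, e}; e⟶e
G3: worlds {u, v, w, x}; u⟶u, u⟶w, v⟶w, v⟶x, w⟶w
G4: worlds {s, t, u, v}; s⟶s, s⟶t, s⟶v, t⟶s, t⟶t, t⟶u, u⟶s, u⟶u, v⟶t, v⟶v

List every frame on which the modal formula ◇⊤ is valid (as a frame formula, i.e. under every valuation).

G4

Frame correspondent (Sahlqvist): ∀x ∃y Rxy — i.e. seriality.
G1: fails — world a has no successor.
G2: fails — world a has no successor.
G3: fails — world x has no successor.
G4: satisfies the condition.
Valid on: G4.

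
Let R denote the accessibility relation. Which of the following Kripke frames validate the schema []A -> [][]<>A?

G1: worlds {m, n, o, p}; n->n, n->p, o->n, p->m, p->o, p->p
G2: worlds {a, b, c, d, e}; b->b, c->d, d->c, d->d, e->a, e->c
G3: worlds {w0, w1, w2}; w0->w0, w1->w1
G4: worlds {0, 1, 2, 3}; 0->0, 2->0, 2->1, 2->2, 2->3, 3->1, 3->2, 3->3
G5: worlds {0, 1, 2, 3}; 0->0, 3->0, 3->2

G2, G3, G5

The schema corresponds to a generalized confluence (Geach) condition: forall x forall z (x R^2 z -> exists w (xRw & zRw)).
G1: fails — nR²m but no w with nRw and mRw.
G2: ✓.
G3: ✓.
G4: fails — 2R²1 but no w with 2Rw and 1Rw.
G5: ✓.
Valid on: G2, G3, G5.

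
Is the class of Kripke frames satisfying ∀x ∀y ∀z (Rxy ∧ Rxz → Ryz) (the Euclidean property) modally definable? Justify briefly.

The condition is the Euclidean property. A defining modal formula is ◇p → □◇p.
Suppose ◇p→□◇p is valid. Take Rxy, Rxz and set V(p)={y}. Then ◇p at x, so □◇p at x, so ◇p at z, so some w with Rzw has p; w=y, i.e. Rzy. By symmetry of the argument, Ryz.

Yes, by ◇p → □◇p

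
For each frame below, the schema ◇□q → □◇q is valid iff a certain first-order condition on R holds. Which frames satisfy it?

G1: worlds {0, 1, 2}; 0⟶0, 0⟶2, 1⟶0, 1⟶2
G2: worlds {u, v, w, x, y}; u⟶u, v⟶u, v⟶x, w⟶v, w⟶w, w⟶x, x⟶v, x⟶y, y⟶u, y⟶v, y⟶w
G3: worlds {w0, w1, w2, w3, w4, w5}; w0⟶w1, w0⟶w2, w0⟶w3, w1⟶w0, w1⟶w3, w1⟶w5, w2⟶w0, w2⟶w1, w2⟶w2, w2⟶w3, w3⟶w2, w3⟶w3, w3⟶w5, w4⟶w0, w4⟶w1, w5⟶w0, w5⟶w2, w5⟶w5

G3

Frame correspondent (Sahlqvist): ∀x ∀y ∀z (Rxy ∧ Rxz → ∃w (Ryw ∧ Rzw)) — i.e. convergence.
G1: fails — R00 and R02 but 0 and 2 have no common successor.
G2: fails — Rvu and Rvx but u and x have no common successor.
G3: satisfies the condition.
Valid on: G3.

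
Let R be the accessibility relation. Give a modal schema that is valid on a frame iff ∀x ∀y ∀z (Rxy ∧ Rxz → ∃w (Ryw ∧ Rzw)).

◇□p → □◇p

The condition is convergence. The .2 schema ◇□p → □◇p defines it.
Suppose ◇□p→□◇p is valid. Take Rxy, Rxz and set V(p)={w : Ryw}. Then □p at y so ◇□p at x, so □◇p at x, so ◇p at z, giving w with Rzw and Ryw.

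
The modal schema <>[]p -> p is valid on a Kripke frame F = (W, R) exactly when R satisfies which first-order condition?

Equivalently (dual form): p → □◇p.
Suppose p→□◇p is valid. Take Rxy and set V(p)={x}. Then p at x, so □◇p at x, so ◇p at y, so some z with Ryz has p; z=x, i.e. Ryx.

Symmetry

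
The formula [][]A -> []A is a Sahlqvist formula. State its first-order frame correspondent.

Density

Suppose □□A→□A is valid. Take Rxy and set V(A)={w : xR²w}. Then □□A at x, so □A at x, so A at y, i.e. ∃z(Rxz∧Rzy).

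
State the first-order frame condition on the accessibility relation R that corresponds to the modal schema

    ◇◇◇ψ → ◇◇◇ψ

∀x ∀y (xR³y → ∃w (y = w ∧ xR³w))

This is a Sahlqvist (Geach-type) schema ◇^3□^0ψ → □^0◇^3ψ.
Minimal-valuation argument: fix x; take any y with xR^3y and any z with xR^0z. Set V(ψ) to the set of worlds R-reachable from y in exactly 0 steps. Then □^0ψ holds at y, so the antecedent holds at x; validity forces ◇^3ψ at z, giving a w with zR^3w and yR^0w.
First-order correspondent: ∀x ∀y (xR³y → ∃w (y = w ∧ xR³w)).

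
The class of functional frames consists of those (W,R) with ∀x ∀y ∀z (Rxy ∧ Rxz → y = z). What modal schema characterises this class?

This is partial functionality; the standard corresponding axiom is CD: ◇s → □s.
Suppose ◇s→□s is valid. Take Rxy, Rxz and set V(s)={y}. Then ◇s at x, so □s at x, so s at z, i.e. z=y.

◇s → □s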